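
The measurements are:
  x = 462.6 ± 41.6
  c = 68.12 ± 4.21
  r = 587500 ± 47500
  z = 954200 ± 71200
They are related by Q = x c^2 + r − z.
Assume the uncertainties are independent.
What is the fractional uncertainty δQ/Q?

0.191

Let p = x·c^2 = 2.147e+06. δp/p = √((1·δx/x)² + (2·δc/c)²) = √(0.00809 + 0.0153) = 0.153, so δp = 3.28e+05.
Q = p + r − z: δQ = √(δp² + δr² + δz²) = √(1.08e+11 + 2.26e+09 + 5.07e+09) = 3.39e+05
Q = 1.78e+06, so δQ/Q = 3.39e+05/1.78e+06 = 0.191.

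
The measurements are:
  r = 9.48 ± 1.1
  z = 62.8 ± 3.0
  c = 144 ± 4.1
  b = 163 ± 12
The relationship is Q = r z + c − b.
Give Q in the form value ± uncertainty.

576 ± 75.8

Let p = r·z = 595. δp/p = √((1·δr/r)² + (1·δz/z)²) = √(0.0135 + 0.00228) = 0.125, so δp = 74.7.
Q = p + c − b: δQ = √(δp² + δc² + δb²) = √(5580 + 16.8 + 144) = 75.8
Q = 576.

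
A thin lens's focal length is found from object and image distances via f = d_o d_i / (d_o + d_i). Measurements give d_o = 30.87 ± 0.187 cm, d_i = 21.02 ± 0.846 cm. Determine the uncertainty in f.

∂f/∂d_o = (d_i/(d_o+d_i))² = 0.164;  ∂f/∂d_i = (d_o/(d_o+d_i))² = 0.354
δf = √((∂f/∂d_o · δd_o)² + (∂f/∂d_i · δd_i)²) = √(0.000942 + 0.0897) = 0.301 cm

0.301 cm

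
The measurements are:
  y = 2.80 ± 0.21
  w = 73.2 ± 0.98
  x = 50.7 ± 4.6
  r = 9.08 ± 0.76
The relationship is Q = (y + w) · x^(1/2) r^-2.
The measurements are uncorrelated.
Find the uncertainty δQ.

1.14

Let u = y + w = 76.0. δu = √(δy² + δw²) = √(0.0441 + 0.960) = 1.00, so δu/u = 0.0132.
Q is then a monomial in u, x, r:
δQ/Q = √((δu/u)² + (½·δx/x)² + (-2·δr/r)²) = √(0.000174 + 0.00206 + 0.0280) = 0.174
Q = 6.56, so δQ = 0.174 × 6.56 = 1.14.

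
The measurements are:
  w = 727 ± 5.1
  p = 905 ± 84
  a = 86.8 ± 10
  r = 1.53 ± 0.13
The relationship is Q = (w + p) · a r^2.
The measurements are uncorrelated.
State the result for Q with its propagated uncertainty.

Let u = w + p = 1630. δu = √(δw² + δp²) = √(26.0 + 7060) = 84.2, so δu/u = 0.0516.
Q is then a monomial in u, a, r:
δQ/Q = √((δu/u)² + (1·δa/a)² + (2·δr/r)²) = √(0.00266 + 0.0133 + 0.0289) = 0.212
Q = 3.32e+05, so δQ = 0.212 × 3.32e+05 = 70200.

(3.32 ± 0.702) × 10^5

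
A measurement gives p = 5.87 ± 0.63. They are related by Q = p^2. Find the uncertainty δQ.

Q ∝ p^2, so δQ/Q = |2| · δp/p = 2 × 0.107 = 0.215.
Q = 34.5, so δQ = 0.215 × 34.5 = 7.40.

7.40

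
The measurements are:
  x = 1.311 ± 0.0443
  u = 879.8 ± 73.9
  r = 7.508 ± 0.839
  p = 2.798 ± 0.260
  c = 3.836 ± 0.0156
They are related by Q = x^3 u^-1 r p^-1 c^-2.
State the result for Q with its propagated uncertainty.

For a monomial Q ∝ x^3, u^-1, r, p^-1, c^-2, fractional errors add in quadrature:
  (3·δx/x)² = (3×0.0338)² = 0.0103;  (-1·δu/u)² = (-1×0.0840)² = 0.00706;  (1·δr/r)² = (1×0.112)² = 0.0125;  (-1·δp/p)² = (-1×0.0929)² = 0.00863;  (-2·δc/c)² = (-2×0.00407)² = 6.62e-05
δQ/Q = √(0.0385) = 0.196
Q = 0.0004670, so δQ = 0.196 × 0.0004670 = 9.17e-05.

(4.670 ± 0.917) × 10^-4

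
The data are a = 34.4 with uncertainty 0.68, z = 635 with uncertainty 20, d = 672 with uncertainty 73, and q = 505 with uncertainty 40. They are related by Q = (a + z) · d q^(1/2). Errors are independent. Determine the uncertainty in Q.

1.21e+06

Let u = a + z = 669. δu = √(δa² + δz²) = √(0.462 + 400) = 20.0, so δu/u = 0.0299.
Q is then a monomial in u, d, q:
δQ/Q = √((δu/u)² + (1·δd/d)² + (½·δq/q)²) = √(0.000894 + 0.0118 + 0.00157) = 0.119
Q = 1.01e+07, so δQ = 0.119 × 1.01e+07 = 1.21e+06.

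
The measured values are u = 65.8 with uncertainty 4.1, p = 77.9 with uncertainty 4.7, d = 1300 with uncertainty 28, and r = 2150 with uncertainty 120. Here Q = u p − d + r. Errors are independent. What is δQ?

461

Let w = u·p = 5130. δw/w = √((1·δu/u)² + (1·δp/p)²) = √(0.00388 + 0.00364) = 0.0867, so δw = 445.
Q = w − d + r: δQ = √(δw² + δd² + δr²) = √(1.98e+05 + 784 + 14400) = 461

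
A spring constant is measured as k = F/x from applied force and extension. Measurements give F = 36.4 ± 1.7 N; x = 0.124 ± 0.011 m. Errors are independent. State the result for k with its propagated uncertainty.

Relative error in a monomial: (δk/k)² = Σ (nᵢ · δxᵢ/xᵢ)².
  (1·δF/F)² = (1×0.0467)² = 0.00218;  (-1·δx/x)² = (-1×0.0887)² = 0.00787
δk/k = √(0.0101) = 0.100
k = 294 N/m, so δk = 0.100 × 294 = 29.4 N/m.

294 ± 29.4 N/m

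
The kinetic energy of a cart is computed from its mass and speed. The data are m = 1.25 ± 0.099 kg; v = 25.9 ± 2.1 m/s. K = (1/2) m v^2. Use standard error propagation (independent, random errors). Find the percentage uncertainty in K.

Each factor contributes (exponent × relative error)² to (δK/K)²:
  (1·δm/m)² = (1×0.0792)² = 0.00627;  (2·δv/v)² = (2×0.0811)² = 0.0263
δK/K = √(0.0326) = 0.180

18.0%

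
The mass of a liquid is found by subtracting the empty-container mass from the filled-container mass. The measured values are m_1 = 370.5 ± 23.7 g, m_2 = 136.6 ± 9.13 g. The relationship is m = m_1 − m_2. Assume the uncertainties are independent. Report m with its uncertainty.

233.9 ± 25.4 g

Sums and differences: (δm)² = Σ (cᵢ δxᵢ)².
  (δm_1)² = 562;  (δm_2)² = 83.4
δm = √(645) = 25.4 g
m = 233.9 g.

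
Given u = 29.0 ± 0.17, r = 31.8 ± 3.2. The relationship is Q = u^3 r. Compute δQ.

79200

For a monomial Q ∝ u^3, r, fractional errors add in quadrature:
  (3·δu/u)² = (3×0.00586)² = 0.000309;  (1·δr/r)² = (1×0.101)² = 0.0101
δQ/Q = √(0.0104) = 0.102
Q = 7.76e+05, so δQ = 0.102 × 7.76e+05 = 79200.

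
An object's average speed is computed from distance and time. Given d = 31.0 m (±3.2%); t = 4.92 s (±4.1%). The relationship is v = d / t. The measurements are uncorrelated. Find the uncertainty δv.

Products/powers → add relative errors in quadrature, weighted by exponent:
  (1·δd/d)² = (1×0.0320)² = 0.00102;  (-1·δt/t)² = (-1×0.0410)² = 0.00168
δv/v = √(0.00270) = 0.0520
v = 6.30 m/s, so δv = 0.0520 × 6.30 = 0.328 m/s.

0.328 m/s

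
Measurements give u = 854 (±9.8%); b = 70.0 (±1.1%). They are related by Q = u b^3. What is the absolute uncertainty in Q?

Relative error in a monomial: (δQ/Q)² = Σ (nᵢ · δxᵢ/xᵢ)².
  (1·δu/u)² = (1×0.0980)² = 0.00960;  (3·δb/b)² = (3×0.0110)² = 0.00109
δQ/Q = √(0.0107) = 0.103
Q = 2.93e+08, so δQ = 0.103 × 2.93e+08 = 3.03e+07.

3.03e+07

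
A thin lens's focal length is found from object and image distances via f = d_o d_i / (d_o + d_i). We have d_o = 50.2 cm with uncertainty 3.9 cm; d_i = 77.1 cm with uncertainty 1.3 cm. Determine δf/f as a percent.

∂f/∂d_o = (d_i/(d_o+d_i))² = 0.367;  ∂f/∂d_i = (d_o/(d_o+d_i))² = 0.156
δf = √((∂f/∂d_o · δd_o)² + (∂f/∂d_i · δd_i)²) = √(2.05 + 0.0409) = 1.44 cm
f = 30.4 cm, so δf/f = 1.44/30.4 = 0.0475.

4.75%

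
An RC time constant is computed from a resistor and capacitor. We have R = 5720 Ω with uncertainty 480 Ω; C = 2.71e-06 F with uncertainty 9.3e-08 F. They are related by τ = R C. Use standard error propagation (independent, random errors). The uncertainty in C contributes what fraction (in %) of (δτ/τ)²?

(δτ/τ)² = (1·δR/R)² + (1·δC/C)²
  R term: (1×0.0839)² = 0.00704
  C term: (1×0.0343)² = 0.00118
Total = 0.00822. Share from C = 0.00118/0.00822 = 0.143.

14.3%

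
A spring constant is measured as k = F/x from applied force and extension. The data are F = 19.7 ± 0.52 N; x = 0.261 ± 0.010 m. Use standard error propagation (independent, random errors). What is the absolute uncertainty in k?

Since k is a product/quotient, work with relative uncertainties:
  (1·δF/F)² = (1×0.0264)² = 0.000697;  (-1·δx/x)² = (-1×0.0383)² = 0.00147
δk/k = √(0.00216) = 0.0465
k = 75.5 N/m, so δk = 0.0465 × 75.5 = 3.51 N/m.

3.51 N/m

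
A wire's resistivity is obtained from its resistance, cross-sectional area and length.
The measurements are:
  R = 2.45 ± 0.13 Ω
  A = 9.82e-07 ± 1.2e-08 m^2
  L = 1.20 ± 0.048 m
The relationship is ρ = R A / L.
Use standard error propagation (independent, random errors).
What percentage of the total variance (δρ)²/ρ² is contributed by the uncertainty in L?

35.1%

(δρ/ρ)² = (1·δR/R)² + (1·δA/A)² + (-1·δL/L)²
  R term: (1×0.0531)² = 0.00282
  A term: (1×0.0122)² = 0.000149
  L term: (-1×0.0400)² = 0.00160
Total = 0.00456. Share from L = 0.00160/0.00456 = 0.351.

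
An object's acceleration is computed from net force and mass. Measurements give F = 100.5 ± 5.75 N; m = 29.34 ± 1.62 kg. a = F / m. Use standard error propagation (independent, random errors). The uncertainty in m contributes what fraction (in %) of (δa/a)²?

(δa/a)² = (1·δF/F)² + (-1·δm/m)²
  F term: (1×0.0572)² = 0.00327
  m term: (-1×0.0552)² = 0.00305
Total = 0.00632. Share from m = 0.00305/0.00632 = 0.482.

48.2%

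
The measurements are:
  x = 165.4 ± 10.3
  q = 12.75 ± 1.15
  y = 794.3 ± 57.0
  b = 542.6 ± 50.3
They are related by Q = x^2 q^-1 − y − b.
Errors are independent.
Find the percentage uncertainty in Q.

41.9%

Let p = x^2·q^-1 = 2146. δp/p = √((2·δx/x)² + (-1·δq/q)²) = √(0.0155 + 0.00814) = 0.154, so δp = 330.
Q = p − y − b: δQ = √(δp² + δy² + δb²) = √(1.09e+05 + 3250 + 2530) = 339
Q = 808.8, so δQ/Q = 339/808.8 = 0.419.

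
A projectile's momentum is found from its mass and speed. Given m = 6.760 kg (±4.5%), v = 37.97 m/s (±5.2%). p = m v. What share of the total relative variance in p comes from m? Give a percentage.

42.8%

(δp/p)² = (1·δm/m)² + (1·δv/v)²
  m term: (1×0.0450)² = 0.00202
  v term: (1×0.0520)² = 0.00270
Total = 0.00473. Share from m = 0.00202/0.00473 = 0.428.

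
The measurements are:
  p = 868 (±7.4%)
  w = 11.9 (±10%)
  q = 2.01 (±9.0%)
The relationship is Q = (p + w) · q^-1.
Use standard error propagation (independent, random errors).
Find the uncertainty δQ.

50.7

Let u = p + w = 880. δu = √(δp² + δw²) = √(4130 + 1.42) = 64.2, so δu/u = 0.0730.
Q is then a monomial in u, q:
δQ/Q = √((δu/u)² + (-1·δq/q)²) = √(0.00533 + 0.00810) = 0.116
Q = 438, so δQ = 0.116 × 438 = 50.7.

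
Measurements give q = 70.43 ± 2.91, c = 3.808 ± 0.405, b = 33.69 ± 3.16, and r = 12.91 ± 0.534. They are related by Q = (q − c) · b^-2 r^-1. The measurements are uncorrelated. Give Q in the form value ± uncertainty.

0.004547 ± 0.000896

Let u = q − c = 66.62. δu = √(δq² + δc²) = √(8.47 + 0.164) = 2.94, so δu/u = 0.0441.
Q is then a monomial in u, b, r:
δQ/Q = √((δu/u)² + (-2·δb/b)² + (-1·δr/r)²) = √(0.00194 + 0.0352 + 0.00171) = 0.197
Q = 0.004547, so δQ = 0.197 × 0.004547 = 0.000896.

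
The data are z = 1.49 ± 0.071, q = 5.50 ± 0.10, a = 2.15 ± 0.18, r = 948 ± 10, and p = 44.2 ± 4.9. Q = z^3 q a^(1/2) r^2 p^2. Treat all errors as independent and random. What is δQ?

For a monomial Q ∝ z^3, q, a^(1/2), r^2, p^2, fractional errors add in quadrature:
  (3·δz/z)² = (3×0.0477)² = 0.0204;  (1·δq/q)² = (1×0.0182)² = 0.000331;  (½·δa/a)² = (0.5×0.0837)² = 0.00175;  (2·δr/r)² = (2×0.0105)² = 0.000445;  (2·δp/p)² = (2×0.111)² = 0.0492
δQ/Q = √(0.0721) = 0.269
Q = 4.68e+10, so δQ = 0.269 × 4.68e+10 = 1.26e+10.

1.26e+10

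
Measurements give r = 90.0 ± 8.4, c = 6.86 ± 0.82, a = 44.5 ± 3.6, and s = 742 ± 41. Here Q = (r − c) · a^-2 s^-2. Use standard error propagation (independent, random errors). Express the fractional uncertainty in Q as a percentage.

Let u = r − c = 83.1. δu = √(δr² + δc²) = √(70.6 + 0.672) = 8.44, so δu/u = 0.102.
Q is then a monomial in u, a, s:
δQ/Q = √((δu/u)² + (-2·δa/a)² + (-2·δs/s)²) = √(0.0103 + 0.0262 + 0.0122) = 0.221

22.1%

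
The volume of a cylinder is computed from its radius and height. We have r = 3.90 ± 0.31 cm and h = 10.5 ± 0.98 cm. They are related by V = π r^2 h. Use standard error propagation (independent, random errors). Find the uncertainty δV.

Each factor contributes (exponent × relative error)² to (δV/V)²:
  (2·δr/r)² = (2×0.0795)² = 0.0253;  (1·δh/h)² = (1×0.0933)² = 0.00871
δV/V = √(0.0340) = 0.184
V = 502 cm^3, so δV = 0.184 × 502 = 92.5 cm^3.

92.5 cm^3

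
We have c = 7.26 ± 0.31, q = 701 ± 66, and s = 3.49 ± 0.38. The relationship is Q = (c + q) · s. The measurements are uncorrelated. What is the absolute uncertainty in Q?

Let u = c + q = 708. δu = √(δc² + δq²) = √(0.0961 + 4360) = 66.0, so δu/u = 0.0932.
Q is then a monomial in u, s:
δQ/Q = √((δu/u)² + (1·δs/s)²) = √(0.00868 + 0.0119) = 0.143
Q = 2470, so δQ = 0.143 × 2470 = 354.

354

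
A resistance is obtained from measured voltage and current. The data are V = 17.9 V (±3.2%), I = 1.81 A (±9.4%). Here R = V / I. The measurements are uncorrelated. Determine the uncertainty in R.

Since R is a product/quotient, work with relative uncertainties:
  (1·δV/V)² = (1×0.0320)² = 0.00102;  (-1·δI/I)² = (-1×0.0940)² = 0.00884
δR/R = √(0.00986) = 0.0993
R = 9.89 Ω, so δR = 0.0993 × 9.89 = 0.982 Ω.

0.982 Ω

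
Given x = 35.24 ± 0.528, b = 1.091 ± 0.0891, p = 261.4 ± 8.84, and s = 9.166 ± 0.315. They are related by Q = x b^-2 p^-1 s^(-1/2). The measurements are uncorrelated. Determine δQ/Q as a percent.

16.8%

Q is a product of powers, so relative uncertainties combine in quadrature:
  (1·δx/x)² = (1×0.0150)² = 0.000224;  (-2·δb/b)² = (-2×0.0817)² = 0.0267;  (-1·δp/p)² = (-1×0.0338)² = 0.00114;  (−½·δs/s)² = (-0.5×0.0344)² = 0.000295
δQ/Q = √(0.0283) = 0.168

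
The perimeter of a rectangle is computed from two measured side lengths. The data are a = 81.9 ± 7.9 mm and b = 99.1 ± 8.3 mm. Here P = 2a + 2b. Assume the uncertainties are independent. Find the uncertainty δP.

22.9 mm

Absolute uncertainties add in quadrature for a linear combination:
  (2·δa)² = 250;  (2·δb)² = 276
δP = √(525) = 22.9 mm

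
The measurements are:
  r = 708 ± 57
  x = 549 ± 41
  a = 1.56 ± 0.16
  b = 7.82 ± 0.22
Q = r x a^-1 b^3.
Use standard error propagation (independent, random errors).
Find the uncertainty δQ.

2.05e+07

Q is a product of powers, so relative uncertainties combine in quadrature:
  (1·δr/r)² = (1×0.0805)² = 0.00648;  (1·δx/x)² = (1×0.0747)² = 0.00558;  (-1·δa/a)² = (-1×0.103)² = 0.0105;  (3·δb/b)² = (3×0.0281)² = 0.00712
δQ/Q = √(0.0297) = 0.172
Q = 1.19e+08, so δQ = 0.172 × 1.19e+08 = 2.05e+07.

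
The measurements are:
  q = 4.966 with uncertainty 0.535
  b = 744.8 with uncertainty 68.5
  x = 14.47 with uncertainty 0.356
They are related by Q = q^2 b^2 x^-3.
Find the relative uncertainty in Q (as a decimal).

0.293

Relative error in a monomial: (δQ/Q)² = Σ (nᵢ · δxᵢ/xᵢ)².
  (2·δq/q)² = (2×0.108)² = 0.0464;  (2·δb/b)² = (2×0.0920)² = 0.0338;  (-3·δx/x)² = (-3×0.0246)² = 0.00545
δQ/Q = √(0.0857) = 0.293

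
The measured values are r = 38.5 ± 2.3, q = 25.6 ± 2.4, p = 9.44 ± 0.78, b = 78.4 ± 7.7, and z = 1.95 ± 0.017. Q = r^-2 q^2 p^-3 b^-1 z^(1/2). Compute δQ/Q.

Each factor contributes (exponent × relative error)² to (δQ/Q)²:
  (-2·δr/r)² = (-2×0.0597)² = 0.0143;  (2·δq/q)² = (2×0.0937)² = 0.0352;  (-3·δp/p)² = (-3×0.0826)² = 0.0614;  (-1·δb/b)² = (-1×0.0982)² = 0.00965;  (½·δz/z)² = (0.5×0.00872)² = 1.9e-05
δQ/Q = √(0.121) = 0.347

0.347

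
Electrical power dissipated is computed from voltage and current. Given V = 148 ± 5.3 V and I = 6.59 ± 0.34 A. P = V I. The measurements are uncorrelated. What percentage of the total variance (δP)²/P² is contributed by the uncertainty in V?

32.5%

(δP/P)² = (1·δV/V)² + (1·δI/I)²
  V term: (1×0.0358)² = 0.00128
  I term: (1×0.0516)² = 0.00266
Total = 0.00394. Share from V = 0.00128/0.00394 = 0.325.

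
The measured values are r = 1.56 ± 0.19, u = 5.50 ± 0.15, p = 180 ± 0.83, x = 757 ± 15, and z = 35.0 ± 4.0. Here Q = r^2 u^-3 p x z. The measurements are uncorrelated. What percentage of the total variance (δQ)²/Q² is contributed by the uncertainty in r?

(δQ/Q)² = (2·δr/r)² + (-3·δu/u)² + (1·δp/p)² + (1·δx/x)² + (1·δz/z)²
  r term: (2×0.122)² = 0.0593
  u term: (-3×0.0273)² = 0.00669
  p term: (1×0.00461)² = 2.13e-05
  x term: (1×0.0198)² = 0.000393
  z term: (1×0.114)² = 0.0131
Total = 0.0795. Share from r = 0.0593/0.0795 = 0.746.

74.6%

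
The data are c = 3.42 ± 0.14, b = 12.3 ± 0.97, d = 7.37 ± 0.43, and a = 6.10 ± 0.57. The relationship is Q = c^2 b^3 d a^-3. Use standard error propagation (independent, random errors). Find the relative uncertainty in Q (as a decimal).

0.380

Each factor contributes (exponent × relative error)² to (δQ/Q)²:
  (2·δc/c)² = (2×0.0409)² = 0.00670;  (3·δb/b)² = (3×0.0789)² = 0.0560;  (1·δd/d)² = (1×0.0583)² = 0.00340;  (-3·δa/a)² = (-3×0.0934)² = 0.0786
δQ/Q = √(0.145) = 0.380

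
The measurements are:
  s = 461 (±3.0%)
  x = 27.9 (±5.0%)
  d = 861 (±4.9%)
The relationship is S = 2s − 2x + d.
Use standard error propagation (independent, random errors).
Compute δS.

Sums and differences: (δS)² = Σ (cᵢ δxᵢ)².
  (2·δs)² = 765;  (2·δx)² = 7.78;  (δd)² = 1780
δS = √(2550) = 50.5

50.5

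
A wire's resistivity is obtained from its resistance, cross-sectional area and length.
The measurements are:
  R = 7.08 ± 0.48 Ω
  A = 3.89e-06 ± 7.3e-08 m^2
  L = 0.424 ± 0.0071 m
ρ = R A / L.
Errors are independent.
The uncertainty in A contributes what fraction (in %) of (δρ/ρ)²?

(δρ/ρ)² = (1·δR/R)² + (1·δA/A)² + (-1·δL/L)²
  R term: (1×0.0678)² = 0.00460
  A term: (1×0.0188)² = 0.000352
  L term: (-1×0.0167)² = 0.000280
Total = 0.00523. Share from A = 0.000352/0.00523 = 0.0673.

6.73%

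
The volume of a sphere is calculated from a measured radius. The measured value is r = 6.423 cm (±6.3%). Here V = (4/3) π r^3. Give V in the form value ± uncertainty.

1110 ± 210 cm^3

Products/powers → add relative errors in quadrature, weighted by exponent:
  (3·δr/r)² = (3×0.0630)² = 0.0357
δV/V = √(0.0357) = 0.189
V = 1110 cm^3, so δV = 0.189 × 1110 = 210 cm^3.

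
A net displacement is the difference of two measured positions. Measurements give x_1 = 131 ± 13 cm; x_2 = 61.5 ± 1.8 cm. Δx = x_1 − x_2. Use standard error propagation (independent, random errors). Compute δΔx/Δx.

0.189

For a sum/difference, combine absolute errors in quadrature:
  (δx_1)² = 169;  (δx_2)² = 3.24
δΔx = √(172) = 13.1 cm
Δx = 69.5 cm, so δΔx/Δx = 13.1/69.5 = 0.189.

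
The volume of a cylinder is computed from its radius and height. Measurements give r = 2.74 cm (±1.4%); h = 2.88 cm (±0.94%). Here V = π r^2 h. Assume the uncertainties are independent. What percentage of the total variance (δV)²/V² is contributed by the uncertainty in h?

10.1%

(δV/V)² = (2·δr/r)² + (1·δh/h)²
  r term: (2×0.0140)² = 0.000784
  h term: (1×0.00940)² = 8.84e-05
Total = 0.000872. Share from h = 8.84e-05/0.000872 = 0.101.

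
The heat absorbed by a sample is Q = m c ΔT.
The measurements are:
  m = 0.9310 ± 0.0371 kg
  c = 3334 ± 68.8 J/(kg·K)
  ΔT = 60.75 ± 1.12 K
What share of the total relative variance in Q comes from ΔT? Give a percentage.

(δQ/Q)² = (1·δm/m)² + (1·δc/c)² + (1·δΔT/ΔT)²
  m term: (1×0.0398)² = 0.00159
  c term: (1×0.0206)² = 0.000426
  ΔT term: (1×0.0184)² = 0.000340
Total = 0.00235. Share from ΔT = 0.000340/0.00235 = 0.144.

14.4%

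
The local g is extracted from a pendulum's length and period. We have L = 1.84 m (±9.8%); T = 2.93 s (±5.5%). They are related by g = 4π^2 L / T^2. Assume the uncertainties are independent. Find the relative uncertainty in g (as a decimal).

0.147

Since g is a product/quotient, work with relative uncertainties:
  (1·δL/L)² = (1×0.0980)² = 0.00960;  (-2·δT/T)² = (-2×0.0550)² = 0.0121
δg/g = √(0.0217) = 0.147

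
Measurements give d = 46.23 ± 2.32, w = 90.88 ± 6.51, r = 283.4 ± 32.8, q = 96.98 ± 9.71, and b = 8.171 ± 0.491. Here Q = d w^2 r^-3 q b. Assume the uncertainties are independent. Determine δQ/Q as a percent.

Q is a product of powers, so relative uncertainties combine in quadrature:
  (1·δd/d)² = (1×0.0502)² = 0.00252;  (2·δw/w)² = (2×0.0716)² = 0.0205;  (-3·δr/r)² = (-3×0.116)² = 0.121;  (1·δq/q)² = (1×0.100)² = 0.0100;  (1·δb/b)² = (1×0.0601)² = 0.00361
δQ/Q = √(0.157) = 0.397

39.7%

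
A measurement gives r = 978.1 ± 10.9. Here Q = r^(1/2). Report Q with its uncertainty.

31.27 ± 0.174

Products/powers → add relative errors in quadrature, weighted by exponent:
  (½·δr/r)² = (0.5×0.0111)² = 3.1e-05
δQ/Q = √(3.1e-05) = 0.00557
Q = 31.27, so δQ = 0.00557 × 31.27 = 0.174.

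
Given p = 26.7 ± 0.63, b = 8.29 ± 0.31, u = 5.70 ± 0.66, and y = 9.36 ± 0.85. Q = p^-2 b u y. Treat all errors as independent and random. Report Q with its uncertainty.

Each factor contributes (exponent × relative error)² to (δQ/Q)²:
  (-2·δp/p)² = (-2×0.0236)² = 0.00223;  (1·δb/b)² = (1×0.0374)² = 0.00140;  (1·δu/u)² = (1×0.116)² = 0.0134;  (1·δy/y)² = (1×0.0908)² = 0.00825
δQ/Q = √(0.0253) = 0.159
Q = 0.620, so δQ = 0.159 × 0.620 = 0.0986.

0.620 ± 0.0986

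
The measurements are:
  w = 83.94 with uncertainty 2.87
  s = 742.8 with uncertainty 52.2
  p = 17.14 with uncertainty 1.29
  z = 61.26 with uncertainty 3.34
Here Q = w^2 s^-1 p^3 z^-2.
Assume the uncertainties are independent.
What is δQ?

Relative error in a monomial: (δQ/Q)² = Σ (nᵢ · δxᵢ/xᵢ)².
  (2·δw/w)² = (2×0.0342)² = 0.00468;  (-1·δs/s)² = (-1×0.0703)² = 0.00494;  (3·δp/p)² = (3×0.0753)² = 0.0510;  (-2·δz/z)² = (-2×0.0545)² = 0.0119
δQ/Q = √(0.0725) = 0.269
Q = 12.73, so δQ = 0.269 × 12.73 = 3.43.

3.43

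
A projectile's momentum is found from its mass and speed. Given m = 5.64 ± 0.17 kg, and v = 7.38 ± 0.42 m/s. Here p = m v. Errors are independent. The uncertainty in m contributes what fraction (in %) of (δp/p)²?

21.9%

(δp/p)² = (1·δm/m)² + (1·δv/v)²
  m term: (1×0.0301)² = 0.000909
  v term: (1×0.0569)² = 0.00324
Total = 0.00415. Share from m = 0.000909/0.00415 = 0.219.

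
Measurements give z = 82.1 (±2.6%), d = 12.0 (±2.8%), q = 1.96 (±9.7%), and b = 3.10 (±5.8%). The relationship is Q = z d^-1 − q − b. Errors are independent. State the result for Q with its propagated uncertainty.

Let p = z·d^-1 = 6.84. δp/p = √((1·δz/z)² + (-1·δd/d)²) = √(0.000676 + 0.000784) = 0.0382, so δp = 0.261.
Q = p − q − b: δQ = √(δp² + δq² + δb²) = √(0.0683 + 0.0361 + 0.0323) = 0.370
Q = 1.78.

1.78 ± 0.370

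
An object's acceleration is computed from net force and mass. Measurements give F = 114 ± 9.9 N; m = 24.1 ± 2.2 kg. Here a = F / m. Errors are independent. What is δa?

Since a is a product/quotient, work with relative uncertainties:
  (1·δF/F)² = (1×0.0868)² = 0.00754;  (-1·δm/m)² = (-1×0.0913)² = 0.00833
δa/a = √(0.0159) = 0.126
a = 4.73 m/s^2, so δa = 0.126 × 4.73 = 0.596 m/s^2.

0.596 m/s^2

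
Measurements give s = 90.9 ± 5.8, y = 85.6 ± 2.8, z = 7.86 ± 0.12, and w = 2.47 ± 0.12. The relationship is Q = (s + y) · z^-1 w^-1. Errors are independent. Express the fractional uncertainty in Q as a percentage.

Let u = s + y = 176. δu = √(δs² + δy²) = √(33.6 + 7.84) = 6.44, so δu/u = 0.0365.
Q is then a monomial in u, z, w:
δQ/Q = √((δu/u)² + (-1·δz/z)² + (-1·δw/w)²) = √(0.00133 + 0.000233 + 0.00236) = 0.0626

6.26%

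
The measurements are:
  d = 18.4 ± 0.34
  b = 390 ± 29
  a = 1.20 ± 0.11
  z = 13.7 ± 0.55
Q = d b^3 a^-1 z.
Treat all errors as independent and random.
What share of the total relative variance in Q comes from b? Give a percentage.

82.8%

(δQ/Q)² = (1·δd/d)² + (3·δb/b)² + (-1·δa/a)² + (1·δz/z)²
  d term: (1×0.0185)² = 0.000341
  b term: (3×0.0744)² = 0.0498
  a term: (-1×0.0917)² = 0.00840
  z term: (1×0.0401)² = 0.00161
Total = 0.0601. Share from b = 0.0498/0.0601 = 0.828.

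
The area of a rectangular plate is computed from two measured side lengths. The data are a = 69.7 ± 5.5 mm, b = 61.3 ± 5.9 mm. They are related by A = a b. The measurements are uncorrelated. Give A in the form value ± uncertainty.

4270 ± 532 mm^2

For a monomial A ∝ a, b, fractional errors add in quadrature:
  (1·δa/a)² = (1×0.0789)² = 0.00623;  (1·δb/b)² = (1×0.0962)² = 0.00926
δA/A = √(0.0155) = 0.124
A = 4270 mm^2, so δA = 0.124 × 4270 = 532 mm^2.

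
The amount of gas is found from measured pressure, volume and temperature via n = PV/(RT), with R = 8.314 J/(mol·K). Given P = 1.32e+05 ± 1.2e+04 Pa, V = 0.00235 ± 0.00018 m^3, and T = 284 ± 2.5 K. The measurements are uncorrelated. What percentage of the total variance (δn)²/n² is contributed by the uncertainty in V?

41.3%

(δn/n)² = (1·δP/P)² + (1·δV/V)² + (-1·δT/T)²
  P term: (1×0.0909)² = 0.00826
  V term: (1×0.0766)² = 0.00587
  T term: (-1×0.00880)² = 7.75e-05
Total = 0.0142. Share from V = 0.00587/0.0142 = 0.413.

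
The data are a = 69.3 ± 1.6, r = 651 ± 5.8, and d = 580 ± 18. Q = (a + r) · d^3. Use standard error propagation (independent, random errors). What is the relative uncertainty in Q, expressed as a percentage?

Let u = a + r = 720. δu = √(δa² + δr²) = √(2.56 + 33.6) = 6.02, so δu/u = 0.00835.
Q is then a monomial in u, d:
δQ/Q = √((δu/u)² + (3·δd/d)²) = √(6.98e-05 + 0.00867) = 0.0935

9.35%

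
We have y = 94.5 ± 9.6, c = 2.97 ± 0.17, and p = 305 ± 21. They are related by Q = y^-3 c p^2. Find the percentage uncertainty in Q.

Products/powers → add relative errors in quadrature, weighted by exponent:
  (-3·δy/y)² = (-3×0.102)² = 0.0929;  (1·δc/c)² = (1×0.0572)² = 0.00328;  (2·δp/p)² = (2×0.0689)² = 0.0190
δQ/Q = √(0.115) = 0.339

33.9%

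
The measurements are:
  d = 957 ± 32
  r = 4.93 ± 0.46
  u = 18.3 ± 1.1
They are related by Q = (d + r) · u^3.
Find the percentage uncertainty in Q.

18.3%

Let w = d + r = 962. δw = √(δd² + δr²) = √(1020 + 0.212) = 32.0, so δw/w = 0.0333.
Q is then a monomial in w, u:
δQ/Q = √((δw/w)² + (3·δu/u)²) = √(0.00111 + 0.0325) = 0.183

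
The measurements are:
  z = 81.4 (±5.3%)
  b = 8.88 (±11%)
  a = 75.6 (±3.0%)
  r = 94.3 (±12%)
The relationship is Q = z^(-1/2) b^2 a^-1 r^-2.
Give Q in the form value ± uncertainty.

Relative error in a monomial: (δQ/Q)² = Σ (nᵢ · δxᵢ/xᵢ)².
  (−½·δz/z)² = (-0.5×0.0530)² = 0.000702;  (2·δb/b)² = (2×0.110)² = 0.0484;  (-1·δa/a)² = (-1×0.0300)² = 0.000900;  (-2·δr/r)² = (-2×0.120)² = 0.0576
δQ/Q = √(0.108) = 0.328
Q = 1.3e-05, so δQ = 0.328 × 1.3e-05 = 4.26e-06.

(1.30 ± 0.426) × 10^-5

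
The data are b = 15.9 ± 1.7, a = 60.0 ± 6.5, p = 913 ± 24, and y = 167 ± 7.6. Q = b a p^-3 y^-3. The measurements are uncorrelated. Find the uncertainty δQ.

5.9e-14

Products/powers → add relative errors in quadrature, weighted by exponent:
  (1·δb/b)² = (1×0.107)² = 0.0114;  (1·δa/a)² = (1×0.108)² = 0.0117;  (-3·δp/p)² = (-3×0.0263)² = 0.00622;  (-3·δy/y)² = (-3×0.0455)² = 0.0186
δQ/Q = √(0.0480) = 0.219
Q = 2.69e-13, so δQ = 0.219 × 2.69e-13 = 5.9e-14.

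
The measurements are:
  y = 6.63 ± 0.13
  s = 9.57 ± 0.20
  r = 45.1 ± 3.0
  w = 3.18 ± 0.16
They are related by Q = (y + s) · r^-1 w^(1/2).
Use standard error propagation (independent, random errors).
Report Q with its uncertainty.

0.641 ± 0.0465

Let u = y + s = 16.2. δu = √(δy² + δs²) = √(0.0169 + 0.0400) = 0.239, so δu/u = 0.0147.
Q is then a monomial in u, r, w:
δQ/Q = √((δu/u)² + (-1·δr/r)² + (½·δw/w)²) = √(0.000217 + 0.00442 + 0.000633) = 0.0726
Q = 0.641, so δQ = 0.0726 × 0.641 = 0.0465.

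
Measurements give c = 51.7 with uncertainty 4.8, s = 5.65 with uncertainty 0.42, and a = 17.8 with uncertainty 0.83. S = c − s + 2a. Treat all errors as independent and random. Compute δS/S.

0.0624

S is a linear combination, so absolute uncertainties add in quadrature:
  (δc)² = 23.0;  (δs)² = 0.176;  (2·δa)² = 2.76
δS = √(26.0) = 5.10
S = 81.7, so δS/S = 5.10/81.7 = 0.0624.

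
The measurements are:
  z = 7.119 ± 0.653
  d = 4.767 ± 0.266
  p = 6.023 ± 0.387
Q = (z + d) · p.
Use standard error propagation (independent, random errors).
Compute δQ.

6.26

Let u = z + d = 11.89. δu = √(δz² + δd²) = √(0.426 + 0.0708) = 0.705, so δu/u = 0.0593.
Q is then a monomial in u, p:
δQ/Q = √((δu/u)² + (1·δp/p)²) = √(0.00352 + 0.00413) = 0.0875
Q = 71.59, so δQ = 0.0875 × 71.59 = 6.26.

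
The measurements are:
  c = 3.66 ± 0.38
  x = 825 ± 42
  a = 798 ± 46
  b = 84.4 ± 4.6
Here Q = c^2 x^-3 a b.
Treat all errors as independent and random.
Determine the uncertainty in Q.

Each factor contributes (exponent × relative error)² to (δQ/Q)²:
  (2·δc/c)² = (2×0.104)² = 0.0431;  (-3·δx/x)² = (-3×0.0509)² = 0.0233;  (1·δa/a)² = (1×0.0576)² = 0.00332;  (1·δb/b)² = (1×0.0545)² = 0.00297
δQ/Q = √(0.0727) = 0.270
Q = 0.00161, so δQ = 0.270 × 0.00161 = 0.000433.

0.000433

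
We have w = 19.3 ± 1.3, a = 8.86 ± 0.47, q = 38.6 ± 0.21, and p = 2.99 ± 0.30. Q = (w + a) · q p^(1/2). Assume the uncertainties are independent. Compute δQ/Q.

0.0704

Let u = w + a = 28.2. δu = √(δw² + δa²) = √(1.69 + 0.221) = 1.38, so δu/u = 0.0491.
Q is then a monomial in u, q, p:
δQ/Q = √((δu/u)² + (1·δq/q)² + (½·δp/p)²) = √(0.00241 + 2.96e-05 + 0.00252) = 0.0704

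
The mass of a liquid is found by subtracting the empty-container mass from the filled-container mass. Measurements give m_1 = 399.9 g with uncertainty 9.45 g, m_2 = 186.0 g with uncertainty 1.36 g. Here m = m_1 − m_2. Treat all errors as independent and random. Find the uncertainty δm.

Sums and differences: (δm)² = Σ (cᵢ δxᵢ)².
  (δm_1)² = 89.3;  (δm_2)² = 1.85
δm = √(91.2) = 9.55 g

9.55 g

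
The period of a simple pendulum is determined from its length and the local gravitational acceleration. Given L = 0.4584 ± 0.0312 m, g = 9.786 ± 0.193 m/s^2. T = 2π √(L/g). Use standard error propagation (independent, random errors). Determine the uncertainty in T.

0.0482 s

For a monomial T ∝ L^(1/2), g^(-1/2), fractional errors add in quadrature:
  (½·δL/L)² = (0.5×0.0681)² = 0.00116;  (−½·δg/g)² = (-0.5×0.0197)² = 9.72e-05
δT/T = √(0.00126) = 0.0354
T = 1.360 s, so δT = 0.0354 × 1.360 = 0.0482 s.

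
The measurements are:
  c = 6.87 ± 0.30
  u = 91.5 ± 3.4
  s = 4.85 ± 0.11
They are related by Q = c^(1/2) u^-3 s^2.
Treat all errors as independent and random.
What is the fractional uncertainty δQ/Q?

For a monomial Q ∝ c^(1/2), u^-3, s^2, fractional errors add in quadrature:
  (½·δc/c)² = (0.5×0.0437)² = 0.000477;  (-3·δu/u)² = (-3×0.0372)² = 0.0124;  (2·δs/s)² = (2×0.0227)² = 0.00206
δQ/Q = √(0.0150) = 0.122

0.122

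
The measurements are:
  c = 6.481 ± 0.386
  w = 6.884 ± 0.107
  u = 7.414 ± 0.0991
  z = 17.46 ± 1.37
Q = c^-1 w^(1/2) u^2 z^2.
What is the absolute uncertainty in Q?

1150

Relative error in a monomial: (δQ/Q)² = Σ (nᵢ · δxᵢ/xᵢ)².
  (-1·δc/c)² = (-1×0.0596)² = 0.00355;  (½·δw/w)² = (0.5×0.0155)² = 6.04e-05;  (2·δu/u)² = (2×0.0134)² = 0.000715;  (2·δz/z)² = (2×0.0785)² = 0.0246
δQ/Q = √(0.0289) = 0.170
Q = 6784, so δQ = 0.170 × 6784 = 1150.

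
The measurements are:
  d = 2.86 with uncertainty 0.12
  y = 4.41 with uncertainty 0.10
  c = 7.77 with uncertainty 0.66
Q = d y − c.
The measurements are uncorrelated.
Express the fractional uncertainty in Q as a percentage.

18.4%

Let p = d·y = 12.6. δp/p = √((1·δd/d)² + (1·δy/y)²) = √(0.00176 + 0.000514) = 0.0477, so δp = 0.602.
Q = p − c: δQ = √(δp² + δc²) = √(0.362 + 0.436) = 0.893
Q = 4.84, so δQ/Q = 0.893/4.84 = 0.184.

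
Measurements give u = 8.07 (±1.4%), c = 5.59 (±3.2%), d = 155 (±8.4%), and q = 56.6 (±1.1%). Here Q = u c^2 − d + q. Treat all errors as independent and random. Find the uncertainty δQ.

21.0

Let p = u·c^2 = 252. δp/p = √((1·δu/u)² + (2·δc/c)²) = √(0.000196 + 0.00410) = 0.0655, so δp = 16.5.
Q = p − d + q: δQ = √(δp² + δd² + δq²) = √(273 + 170 + 0.388) = 21.0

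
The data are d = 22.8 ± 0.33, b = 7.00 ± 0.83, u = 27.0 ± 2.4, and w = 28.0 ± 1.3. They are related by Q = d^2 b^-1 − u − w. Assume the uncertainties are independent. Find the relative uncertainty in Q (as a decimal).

Let p = d^2·b^-1 = 74.3. δp/p = √((2·δd/d)² + (-1·δb/b)²) = √(0.000838 + 0.0141) = 0.122, so δp = 9.06.
Q = p − u − w: δQ = √(δp² + δu² + δw²) = √(82.2 + 5.76 + 1.69) = 9.47
Q = 19.3, so δQ/Q = 9.47/19.3 = 0.491.

0.491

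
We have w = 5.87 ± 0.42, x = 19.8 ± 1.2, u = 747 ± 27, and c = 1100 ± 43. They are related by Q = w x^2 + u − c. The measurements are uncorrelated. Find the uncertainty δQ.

328

Let p = w·x^2 = 2300. δp/p = √((1·δw/w)² + (2·δx/x)²) = √(0.00512 + 0.0147) = 0.141, so δp = 324.
Q = p + u − c: δQ = √(δp² + δu² + δc²) = √(1.05e+05 + 729 + 1850) = 328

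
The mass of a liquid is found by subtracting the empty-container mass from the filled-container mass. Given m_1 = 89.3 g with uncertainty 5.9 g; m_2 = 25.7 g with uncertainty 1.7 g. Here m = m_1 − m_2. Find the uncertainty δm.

6.14 g

Sums and differences: (δm)² = Σ (cᵢ δxᵢ)².
  (δm_1)² = 34.8;  (δm_2)² = 2.89
δm = √(37.7) = 6.14 g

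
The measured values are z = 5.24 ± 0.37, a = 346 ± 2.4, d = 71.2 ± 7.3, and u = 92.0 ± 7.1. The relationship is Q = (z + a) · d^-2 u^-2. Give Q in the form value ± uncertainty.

Let w = z + a = 351. δw = √(δz² + δa²) = √(0.137 + 5.76) = 2.43, so δw/w = 0.00691.
Q is then a monomial in w, d, u:
δQ/Q = √((δw/w)² + (-2·δd/d)² + (-2·δu/u)²) = √(4.78e-05 + 0.0420 + 0.0238) = 0.257
Q = 8.19e-06, so δQ = 0.257 × 8.19e-06 = 2.1e-06.

(8.19 ± 2.10) × 10^-6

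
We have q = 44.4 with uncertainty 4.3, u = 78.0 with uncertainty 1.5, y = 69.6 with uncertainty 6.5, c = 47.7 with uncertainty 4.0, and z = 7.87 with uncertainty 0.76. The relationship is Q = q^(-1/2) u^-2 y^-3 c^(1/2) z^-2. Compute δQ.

Each factor contributes (exponent × relative error)² to (δQ/Q)²:
  (−½·δq/q)² = (-0.5×0.0968)² = 0.00234;  (-2·δu/u)² = (-2×0.0192)² = 0.00148;  (-3·δy/y)² = (-3×0.0934)² = 0.0785;  (½·δc/c)² = (0.5×0.0839)² = 0.00176;  (-2·δz/z)² = (-2×0.0966)² = 0.0373
δQ/Q = √(0.121) = 0.348
Q = 8.16e-12, so δQ = 0.348 × 8.16e-12 = 2.84e-12.

2.84e-12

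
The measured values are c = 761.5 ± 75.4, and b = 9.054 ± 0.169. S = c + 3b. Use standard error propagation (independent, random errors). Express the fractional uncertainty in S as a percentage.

Absolute uncertainties add in quadrature for a linear combination:
  (δc)² = 5690;  (3·δb)² = 0.257
δS = √(5690) = 75.4
S = 788.7, so δS/S = 75.4/788.7 = 0.0956.

9.56%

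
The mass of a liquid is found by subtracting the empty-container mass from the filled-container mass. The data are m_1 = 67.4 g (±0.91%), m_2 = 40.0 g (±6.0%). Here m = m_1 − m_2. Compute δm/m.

For a sum/difference, combine absolute errors in quadrature:
  (δm_1)² = 0.376;  (δm_2)² = 5.76
δm = √(6.14) = 2.48 g
m = 27.4 g, so δm/m = 2.48/27.4 = 0.0904.

0.0904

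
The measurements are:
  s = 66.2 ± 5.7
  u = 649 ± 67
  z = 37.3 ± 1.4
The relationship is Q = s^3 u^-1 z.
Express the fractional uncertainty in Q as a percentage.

Each factor contributes (exponent × relative error)² to (δQ/Q)²:
  (3·δs/s)² = (3×0.0861)² = 0.0667;  (-1·δu/u)² = (-1×0.103)² = 0.0107;  (1·δz/z)² = (1×0.0375)² = 0.00141
δQ/Q = √(0.0788) = 0.281

28.1%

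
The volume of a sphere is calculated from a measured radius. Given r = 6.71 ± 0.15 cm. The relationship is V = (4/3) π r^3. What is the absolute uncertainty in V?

Each factor contributes (exponent × relative error)² to (δV/V)²:
  (3·δr/r)² = (3×0.0224)² = 0.00450
δV/V = √(0.00450) = 0.0671
V = 1270 cm^3, so δV = 0.0671 × 1270 = 84.9 cm^3.

84.9 cm^3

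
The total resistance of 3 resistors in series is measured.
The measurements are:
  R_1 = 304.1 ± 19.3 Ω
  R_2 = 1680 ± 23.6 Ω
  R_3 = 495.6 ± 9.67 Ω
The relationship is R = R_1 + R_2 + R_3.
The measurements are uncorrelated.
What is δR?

Each term contributes (cᵢ δxᵢ)² to (δR)²:
  (δR_1)² = 372;  (δR_2)² = 557;  (δR_3)² = 93.5
δR = √(1020) = 32.0 Ω

32.0 Ω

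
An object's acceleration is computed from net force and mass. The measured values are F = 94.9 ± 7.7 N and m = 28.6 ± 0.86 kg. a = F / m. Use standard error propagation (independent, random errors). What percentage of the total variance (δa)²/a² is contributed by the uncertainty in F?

(δa/a)² = (1·δF/F)² + (-1·δm/m)²
  F term: (1×0.0811)² = 0.00658
  m term: (-1×0.0301)² = 0.000904
Total = 0.00749. Share from F = 0.00658/0.00749 = 0.879.

87.9%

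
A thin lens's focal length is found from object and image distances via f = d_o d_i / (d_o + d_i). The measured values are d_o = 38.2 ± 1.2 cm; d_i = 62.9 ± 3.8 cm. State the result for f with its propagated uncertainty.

∂f/∂d_o = (d_i/(d_o+d_i))² = 0.387;  ∂f/∂d_i = (d_o/(d_o+d_i))² = 0.143
δf = √((∂f/∂d_o · δd_o)² + (∂f/∂d_i · δd_i)²) = √(0.216 + 0.294) = 0.714 cm
f = 23.8 cm.

23.8 ± 0.714 cm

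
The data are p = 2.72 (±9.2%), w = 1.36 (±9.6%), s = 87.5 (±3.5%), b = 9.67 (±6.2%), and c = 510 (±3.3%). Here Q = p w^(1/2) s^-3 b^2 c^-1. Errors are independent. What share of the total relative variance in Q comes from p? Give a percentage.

(δQ/Q)² = (1·δp/p)² + (½·δw/w)² + (-3·δs/s)² + (2·δb/b)² + (-1·δc/c)²
  p term: (1×0.0920)² = 0.00846
  w term: (0.5×0.0960)² = 0.00230
  s term: (-3×0.0350)² = 0.0110
  b term: (2×0.0620)² = 0.0154
  c term: (-1×0.0330)² = 0.00109
Total = 0.0383. Share from p = 0.00846/0.0383 = 0.221.

22.1%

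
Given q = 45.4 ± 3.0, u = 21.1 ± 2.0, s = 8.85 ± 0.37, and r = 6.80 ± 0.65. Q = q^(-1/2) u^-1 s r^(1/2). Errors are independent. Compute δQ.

0.0193

Q is a product of powers, so relative uncertainties combine in quadrature:
  (−½·δq/q)² = (-0.5×0.0661)² = 0.00109;  (-1·δu/u)² = (-1×0.0948)² = 0.00898;  (1·δs/s)² = (1×0.0418)² = 0.00175;  (½·δr/r)² = (0.5×0.0956)² = 0.00228
δQ/Q = √(0.0141) = 0.119
Q = 0.162, so δQ = 0.119 × 0.162 = 0.0193.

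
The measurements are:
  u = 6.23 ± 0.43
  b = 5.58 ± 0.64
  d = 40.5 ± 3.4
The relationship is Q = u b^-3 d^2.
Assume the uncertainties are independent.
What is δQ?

22.9

Relative error in a monomial: (δQ/Q)² = Σ (nᵢ · δxᵢ/xᵢ)².
  (1·δu/u)² = (1×0.0690)² = 0.00476;  (-3·δb/b)² = (-3×0.115)² = 0.118;  (2·δd/d)² = (2×0.0840)² = 0.0282
δQ/Q = √(0.151) = 0.389
Q = 58.8, so δQ = 0.389 × 58.8 = 22.9.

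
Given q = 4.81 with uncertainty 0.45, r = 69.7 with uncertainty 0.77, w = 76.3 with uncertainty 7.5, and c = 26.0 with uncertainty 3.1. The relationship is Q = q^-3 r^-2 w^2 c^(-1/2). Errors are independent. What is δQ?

0.000736

Each factor contributes (exponent × relative error)² to (δQ/Q)²:
  (-3·δq/q)² = (-3×0.0936)² = 0.0788;  (-2·δr/r)² = (-2×0.0110)² = 0.000488;  (2·δw/w)² = (2×0.0983)² = 0.0386;  (−½·δc/c)² = (-0.5×0.119)² = 0.00355
δQ/Q = √(0.121) = 0.349
Q = 0.00211, so δQ = 0.349 × 0.00211 = 0.000736.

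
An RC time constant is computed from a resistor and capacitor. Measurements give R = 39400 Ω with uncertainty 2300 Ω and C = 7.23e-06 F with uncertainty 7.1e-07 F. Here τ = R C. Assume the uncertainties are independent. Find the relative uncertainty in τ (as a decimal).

0.114

Each factor contributes (exponent × relative error)² to (δτ/τ)²:
  (1·δR/R)² = (1×0.0584)² = 0.00341;  (1·δC/C)² = (1×0.0982)² = 0.00964
δτ/τ = √(0.0131) = 0.114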